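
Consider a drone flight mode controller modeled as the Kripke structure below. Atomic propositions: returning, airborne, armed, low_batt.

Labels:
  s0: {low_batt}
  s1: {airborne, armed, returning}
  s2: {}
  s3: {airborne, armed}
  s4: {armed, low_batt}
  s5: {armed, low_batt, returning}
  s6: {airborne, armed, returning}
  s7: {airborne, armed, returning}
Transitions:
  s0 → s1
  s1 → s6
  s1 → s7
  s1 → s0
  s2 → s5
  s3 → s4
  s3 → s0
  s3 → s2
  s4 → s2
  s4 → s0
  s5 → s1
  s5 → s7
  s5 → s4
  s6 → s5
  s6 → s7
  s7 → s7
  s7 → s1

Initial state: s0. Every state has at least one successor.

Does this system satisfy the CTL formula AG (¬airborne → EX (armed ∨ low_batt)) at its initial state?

States satisfying ¬airborne → EX (armed ∨ low_batt): {s0, s1, s2, s3, s4, s5, s6, s7}.
States satisfying AG (¬airborne → EX (armed ∨ low_batt)): {s0, s1, s2, s3, s4, s5, s6, s7}.
Every state reachable from s0 satisfies ¬airborne → EX (armed ∨ low_batt).
s0 ∈ Sat(AG (¬airborne → EX (armed ∨ low_batt))).

Holds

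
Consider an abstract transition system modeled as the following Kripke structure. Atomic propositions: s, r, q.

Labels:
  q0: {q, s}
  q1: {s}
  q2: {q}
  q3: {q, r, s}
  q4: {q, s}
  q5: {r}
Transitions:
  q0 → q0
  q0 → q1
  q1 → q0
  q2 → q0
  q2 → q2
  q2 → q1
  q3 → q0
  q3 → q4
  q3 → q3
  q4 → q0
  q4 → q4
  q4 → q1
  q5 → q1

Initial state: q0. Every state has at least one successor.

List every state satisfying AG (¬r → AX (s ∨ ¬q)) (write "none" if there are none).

{q0, q1, q3, q4, q5}

States satisfying ¬r → AX (s ∨ ¬q): {q0, q1, q3, q4, q5}.
States satisfying AG (¬r → AX (s ∨ ¬q)): {q0, q1, q3, q4, q5}.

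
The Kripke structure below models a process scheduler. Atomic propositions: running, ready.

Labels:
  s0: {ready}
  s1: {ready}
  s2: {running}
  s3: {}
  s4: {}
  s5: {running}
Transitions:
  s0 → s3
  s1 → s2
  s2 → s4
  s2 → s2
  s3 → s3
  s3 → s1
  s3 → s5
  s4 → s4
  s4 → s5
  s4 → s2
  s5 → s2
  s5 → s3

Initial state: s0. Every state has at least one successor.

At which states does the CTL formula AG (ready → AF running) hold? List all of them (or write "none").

{s1, s2, s3, s4, s5}

States satisfying ready → AF running: {s1, s2, s3, s4, s5}.
States satisfying AG (ready → AF running): {s1, s2, s3, s4, s5}.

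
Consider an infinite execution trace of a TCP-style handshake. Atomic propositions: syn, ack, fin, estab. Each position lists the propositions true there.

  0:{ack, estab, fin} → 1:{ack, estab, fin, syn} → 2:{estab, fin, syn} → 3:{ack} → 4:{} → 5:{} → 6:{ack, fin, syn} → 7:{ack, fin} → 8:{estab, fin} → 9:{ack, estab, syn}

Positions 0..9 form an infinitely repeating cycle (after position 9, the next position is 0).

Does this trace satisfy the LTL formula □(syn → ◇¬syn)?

Holds

syn → ◇¬syn holds at every position 0..9, and those are all positions ever visited, so □(syn → ◇¬syn) holds.
Positions where syn holds: 1, 2, 6, 9.
Check ◇¬syn at each: 1→ok, 2→ok, 6→ok, 9→ok.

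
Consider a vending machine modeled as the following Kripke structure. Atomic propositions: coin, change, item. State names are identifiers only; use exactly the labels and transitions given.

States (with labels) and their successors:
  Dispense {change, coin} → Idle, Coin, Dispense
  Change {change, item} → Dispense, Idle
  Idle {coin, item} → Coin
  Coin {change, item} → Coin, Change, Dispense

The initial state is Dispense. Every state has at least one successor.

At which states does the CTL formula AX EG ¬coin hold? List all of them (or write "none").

States satisfying EG ¬coin: {Coin}.
States satisfying AX EG ¬coin: {Idle}.

{Idle}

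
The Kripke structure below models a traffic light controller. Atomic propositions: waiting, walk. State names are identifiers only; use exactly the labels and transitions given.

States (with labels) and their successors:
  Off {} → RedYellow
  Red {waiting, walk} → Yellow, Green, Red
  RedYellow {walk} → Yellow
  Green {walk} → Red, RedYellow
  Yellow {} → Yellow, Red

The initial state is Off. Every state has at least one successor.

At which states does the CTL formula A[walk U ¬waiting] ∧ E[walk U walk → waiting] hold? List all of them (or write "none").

{Off, RedYellow, Green, Yellow}

States satisfying walk: {Red, RedYellow, Green}.
States satisfying ¬waiting: {Off, RedYellow, Green, Yellow}.
States satisfying A[walk U ¬waiting]: {Off, RedYellow, Green, Yellow}.
States satisfying walk → waiting: {Off, Red, Yellow}.
States satisfying E[walk U walk → waiting]: {Off, Red, RedYellow, Green, Yellow}.
States satisfying A[walk U ¬waiting] ∧ E[walk U walk → waiting]: {Off, RedYellow, Green, Yellow}.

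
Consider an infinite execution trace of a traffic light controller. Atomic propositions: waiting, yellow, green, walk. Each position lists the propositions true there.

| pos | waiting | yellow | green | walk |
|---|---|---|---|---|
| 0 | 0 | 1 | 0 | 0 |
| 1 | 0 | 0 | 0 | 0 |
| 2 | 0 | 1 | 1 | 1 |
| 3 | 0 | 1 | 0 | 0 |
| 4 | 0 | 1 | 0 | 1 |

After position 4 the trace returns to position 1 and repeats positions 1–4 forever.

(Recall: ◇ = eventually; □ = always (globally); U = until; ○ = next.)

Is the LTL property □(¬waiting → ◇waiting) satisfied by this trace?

Does not hold

¬waiting → ◇waiting must hold at every position from 0 onward. It fails at position 0, so □(¬waiting → ◇waiting) is false.
Positions where ¬waiting holds: 0, 1, 2, 3, 4.
Check ◇waiting at each: 0→fails, 1→fails, 2→fails, 3→fails, 4→fails.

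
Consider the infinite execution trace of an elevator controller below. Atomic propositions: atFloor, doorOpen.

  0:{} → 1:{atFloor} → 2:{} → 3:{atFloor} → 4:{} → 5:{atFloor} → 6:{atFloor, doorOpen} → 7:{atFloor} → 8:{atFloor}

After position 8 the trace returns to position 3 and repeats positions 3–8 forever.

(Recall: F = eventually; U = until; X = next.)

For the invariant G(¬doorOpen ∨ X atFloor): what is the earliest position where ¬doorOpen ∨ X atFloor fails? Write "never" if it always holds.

¬doorOpen ∨ X atFloor holds at every position 0..8, and those are all the positions the trace ever visits, so the invariant G(¬doorOpen ∨ X atFloor) is never violated.

never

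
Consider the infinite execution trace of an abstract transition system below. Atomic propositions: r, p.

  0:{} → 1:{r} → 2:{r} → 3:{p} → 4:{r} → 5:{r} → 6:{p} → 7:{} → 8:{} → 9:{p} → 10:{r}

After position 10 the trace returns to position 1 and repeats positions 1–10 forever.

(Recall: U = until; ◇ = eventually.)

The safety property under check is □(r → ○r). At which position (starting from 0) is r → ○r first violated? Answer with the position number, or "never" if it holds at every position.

2

Check r → ○r at each position in order: 0 ✓, 1 ✓.
At position 2 the labels are {r} and the next position 3 has {p}, so r → ○r is false there. This is the first violation.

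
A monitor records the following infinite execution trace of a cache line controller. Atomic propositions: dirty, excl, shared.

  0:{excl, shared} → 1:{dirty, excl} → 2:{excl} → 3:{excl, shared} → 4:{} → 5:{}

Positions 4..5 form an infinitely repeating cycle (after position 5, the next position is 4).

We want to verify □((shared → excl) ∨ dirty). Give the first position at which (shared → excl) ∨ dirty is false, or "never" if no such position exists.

never

(shared → excl) ∨ dirty holds at every position 0..5, and those are all the positions the trace ever visits, so the invariant □((shared → excl) ∨ dirty) is never violated.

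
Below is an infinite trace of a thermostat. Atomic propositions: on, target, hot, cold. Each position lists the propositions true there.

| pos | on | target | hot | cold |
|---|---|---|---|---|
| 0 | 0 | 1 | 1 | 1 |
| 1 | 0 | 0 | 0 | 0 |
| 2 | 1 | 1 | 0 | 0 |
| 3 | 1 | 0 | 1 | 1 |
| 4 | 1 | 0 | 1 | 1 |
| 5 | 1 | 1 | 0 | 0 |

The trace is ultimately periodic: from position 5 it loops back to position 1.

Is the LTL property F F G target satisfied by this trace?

F G target is false at every position 0..5, so it never becomes true and F F G target fails.

Violated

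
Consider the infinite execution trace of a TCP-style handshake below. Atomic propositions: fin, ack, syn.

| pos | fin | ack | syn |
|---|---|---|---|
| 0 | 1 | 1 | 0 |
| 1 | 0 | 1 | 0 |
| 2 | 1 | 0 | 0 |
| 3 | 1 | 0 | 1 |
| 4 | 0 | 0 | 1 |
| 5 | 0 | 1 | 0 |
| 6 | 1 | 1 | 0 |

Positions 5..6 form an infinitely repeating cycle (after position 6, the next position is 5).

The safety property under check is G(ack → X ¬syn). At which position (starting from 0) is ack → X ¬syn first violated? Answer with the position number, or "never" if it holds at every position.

never

ack → X ¬syn holds at every position 0..6, and those are all the positions the trace ever visits, so the invariant G(ack → X ¬syn) is never violated.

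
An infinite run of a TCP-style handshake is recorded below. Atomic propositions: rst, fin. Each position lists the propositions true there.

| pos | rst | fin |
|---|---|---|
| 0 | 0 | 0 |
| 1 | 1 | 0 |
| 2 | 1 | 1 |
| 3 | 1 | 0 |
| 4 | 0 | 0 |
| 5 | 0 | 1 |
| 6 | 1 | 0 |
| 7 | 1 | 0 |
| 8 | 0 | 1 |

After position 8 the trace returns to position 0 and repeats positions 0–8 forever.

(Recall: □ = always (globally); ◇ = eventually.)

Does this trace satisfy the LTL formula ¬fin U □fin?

Violated

Walking from position 0: at position 2, □fin has not yet held and ¬fin fails, so ¬fin U □fin is false.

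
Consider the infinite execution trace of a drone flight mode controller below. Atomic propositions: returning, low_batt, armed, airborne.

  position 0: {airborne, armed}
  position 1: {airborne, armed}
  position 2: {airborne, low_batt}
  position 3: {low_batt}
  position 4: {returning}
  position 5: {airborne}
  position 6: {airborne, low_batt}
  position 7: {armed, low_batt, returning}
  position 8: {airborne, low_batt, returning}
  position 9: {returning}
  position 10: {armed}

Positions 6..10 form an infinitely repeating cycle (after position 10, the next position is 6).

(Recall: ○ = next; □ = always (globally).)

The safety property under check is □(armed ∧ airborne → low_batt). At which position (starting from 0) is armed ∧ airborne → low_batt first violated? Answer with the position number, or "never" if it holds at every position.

At position 0 the labels are {airborne, armed}, so armed ∧ airborne → low_batt is false there. This is the first violation.

0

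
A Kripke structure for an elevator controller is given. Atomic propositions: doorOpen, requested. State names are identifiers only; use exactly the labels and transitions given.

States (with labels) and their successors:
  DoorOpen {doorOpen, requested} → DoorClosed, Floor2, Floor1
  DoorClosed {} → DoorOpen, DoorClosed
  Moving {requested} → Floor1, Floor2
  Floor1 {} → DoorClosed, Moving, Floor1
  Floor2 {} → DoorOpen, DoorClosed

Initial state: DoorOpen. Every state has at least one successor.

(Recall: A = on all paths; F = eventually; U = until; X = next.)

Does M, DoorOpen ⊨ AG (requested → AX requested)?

Violated

States satisfying requested → AX requested: {DoorClosed, Floor1, Floor2}.
States satisfying AG (requested → AX requested): ∅.
DoorOpen is reachable from DoorOpen and violates requested → AX requested, so AG fails at DoorOpen.
DoorOpen ∉ Sat(AG (requested → AX requested)).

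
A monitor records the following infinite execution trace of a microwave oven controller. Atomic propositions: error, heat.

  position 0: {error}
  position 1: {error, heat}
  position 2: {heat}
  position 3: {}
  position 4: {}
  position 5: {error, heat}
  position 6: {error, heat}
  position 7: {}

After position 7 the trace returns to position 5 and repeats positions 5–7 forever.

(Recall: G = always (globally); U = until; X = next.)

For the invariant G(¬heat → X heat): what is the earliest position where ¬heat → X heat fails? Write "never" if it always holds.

Check ¬heat → X heat at each position in order: 0 ✓, 1 ✓, 2 ✓.
At position 3 the labels are {} and the next position 4 has {}, so ¬heat → X heat is false there. This is the first violation.

3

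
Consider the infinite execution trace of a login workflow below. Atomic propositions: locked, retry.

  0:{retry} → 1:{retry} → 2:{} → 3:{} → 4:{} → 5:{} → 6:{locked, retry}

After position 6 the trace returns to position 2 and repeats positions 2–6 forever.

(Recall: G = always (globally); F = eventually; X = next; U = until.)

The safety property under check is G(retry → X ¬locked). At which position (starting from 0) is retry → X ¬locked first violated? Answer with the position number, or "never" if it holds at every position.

retry → X ¬locked holds at every position 0..6, and those are all the positions the trace ever visits, so the invariant G(retry → X ¬locked) is never violated.

never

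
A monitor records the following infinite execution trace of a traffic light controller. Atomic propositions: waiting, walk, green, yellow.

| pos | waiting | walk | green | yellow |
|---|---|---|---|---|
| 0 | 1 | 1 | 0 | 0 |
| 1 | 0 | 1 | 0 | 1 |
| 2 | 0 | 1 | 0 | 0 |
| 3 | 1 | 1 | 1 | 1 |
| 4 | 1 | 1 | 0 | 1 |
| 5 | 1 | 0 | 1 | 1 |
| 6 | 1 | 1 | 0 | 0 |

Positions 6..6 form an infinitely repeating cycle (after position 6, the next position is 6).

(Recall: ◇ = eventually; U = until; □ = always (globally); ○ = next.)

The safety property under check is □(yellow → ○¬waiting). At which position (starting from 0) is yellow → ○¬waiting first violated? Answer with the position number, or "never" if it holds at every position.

3

Check yellow → ○¬waiting at each position in order: 0 ✓, 1 ✓, 2 ✓.
At position 3 the labels are {green, waiting, walk, yellow} and the next position 4 has {waiting, walk, yellow}, so yellow → ○¬waiting is false there. This is the first violation.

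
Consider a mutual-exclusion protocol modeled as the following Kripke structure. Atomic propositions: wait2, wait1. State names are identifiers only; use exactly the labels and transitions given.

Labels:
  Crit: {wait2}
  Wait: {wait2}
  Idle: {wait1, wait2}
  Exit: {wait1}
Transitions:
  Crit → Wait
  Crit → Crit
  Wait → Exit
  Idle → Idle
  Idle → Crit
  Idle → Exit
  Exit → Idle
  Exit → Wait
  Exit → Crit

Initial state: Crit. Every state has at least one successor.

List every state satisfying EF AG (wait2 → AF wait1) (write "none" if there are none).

States satisfying AG (wait2 → AF wait1): ∅.
States satisfying EF AG (wait2 → AF wait1): ∅.

none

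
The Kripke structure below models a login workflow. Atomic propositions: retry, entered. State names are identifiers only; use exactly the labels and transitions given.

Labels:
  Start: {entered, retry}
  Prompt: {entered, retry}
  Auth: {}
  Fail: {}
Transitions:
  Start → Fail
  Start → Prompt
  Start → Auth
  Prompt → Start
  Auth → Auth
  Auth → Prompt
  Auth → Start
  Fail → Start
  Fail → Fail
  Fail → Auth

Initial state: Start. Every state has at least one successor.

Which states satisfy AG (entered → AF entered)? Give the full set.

{Start, Prompt, Auth, Fail}

States satisfying entered → AF entered: {Start, Prompt, Auth, Fail}.
States satisfying AG (entered → AF entered): {Start, Prompt, Auth, Fail}.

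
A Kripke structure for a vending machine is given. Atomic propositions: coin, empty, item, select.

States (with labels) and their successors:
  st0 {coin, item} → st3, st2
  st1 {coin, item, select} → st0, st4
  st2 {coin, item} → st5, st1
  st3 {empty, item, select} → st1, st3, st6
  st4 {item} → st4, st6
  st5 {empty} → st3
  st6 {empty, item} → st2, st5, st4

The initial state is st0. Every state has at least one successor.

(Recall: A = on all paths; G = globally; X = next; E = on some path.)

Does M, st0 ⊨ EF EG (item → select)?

States satisfying EG (item → select): {st3, st5}.
States satisfying EF EG (item → select): {st0, st1, st2, st3, st4, st5, st6}.
Some path from st0 reaches a state where EG (item → select) holds.
st0 ∈ Sat(EF EG (item → select)).

Satisfied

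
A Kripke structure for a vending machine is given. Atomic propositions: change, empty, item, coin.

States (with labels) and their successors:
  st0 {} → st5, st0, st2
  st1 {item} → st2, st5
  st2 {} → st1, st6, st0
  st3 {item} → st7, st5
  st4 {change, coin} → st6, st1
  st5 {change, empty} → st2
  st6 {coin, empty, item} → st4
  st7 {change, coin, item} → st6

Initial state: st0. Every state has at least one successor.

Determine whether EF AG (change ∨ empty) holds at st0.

States satisfying AG (change ∨ empty): ∅.
States satisfying EF AG (change ∨ empty): ∅.
No suitable path/successor from st0 witnesses the formula.
st0 ∉ Sat(EF AG (change ∨ empty)).

No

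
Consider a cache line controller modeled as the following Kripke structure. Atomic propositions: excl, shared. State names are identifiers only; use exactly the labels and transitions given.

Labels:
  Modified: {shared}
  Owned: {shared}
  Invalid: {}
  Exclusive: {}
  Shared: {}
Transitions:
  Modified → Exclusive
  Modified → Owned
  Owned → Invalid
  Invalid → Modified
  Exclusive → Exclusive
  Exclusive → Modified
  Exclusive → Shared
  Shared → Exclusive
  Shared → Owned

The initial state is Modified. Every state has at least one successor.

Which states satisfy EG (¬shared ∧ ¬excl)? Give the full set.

{Exclusive, Shared}

States satisfying ¬shared ∧ ¬excl: {Invalid, Exclusive, Shared}.
States satisfying EG (¬shared ∧ ¬excl): {Exclusive, Shared}.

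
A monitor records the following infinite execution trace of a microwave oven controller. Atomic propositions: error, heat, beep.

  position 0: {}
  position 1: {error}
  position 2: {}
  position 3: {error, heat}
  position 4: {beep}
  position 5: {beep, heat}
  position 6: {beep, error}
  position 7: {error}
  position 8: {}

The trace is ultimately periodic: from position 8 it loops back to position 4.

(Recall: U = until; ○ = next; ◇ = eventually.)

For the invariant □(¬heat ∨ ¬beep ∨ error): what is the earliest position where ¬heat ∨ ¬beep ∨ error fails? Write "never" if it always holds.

5

Check ¬heat ∨ ¬beep ∨ error at each position in order: 0 ✓, 1 ✓, 2 ✓, 3 ✓, 4 ✓.
At position 5 the labels are {beep, heat}, so ¬heat ∨ ¬beep ∨ error is false there. This is the first violation.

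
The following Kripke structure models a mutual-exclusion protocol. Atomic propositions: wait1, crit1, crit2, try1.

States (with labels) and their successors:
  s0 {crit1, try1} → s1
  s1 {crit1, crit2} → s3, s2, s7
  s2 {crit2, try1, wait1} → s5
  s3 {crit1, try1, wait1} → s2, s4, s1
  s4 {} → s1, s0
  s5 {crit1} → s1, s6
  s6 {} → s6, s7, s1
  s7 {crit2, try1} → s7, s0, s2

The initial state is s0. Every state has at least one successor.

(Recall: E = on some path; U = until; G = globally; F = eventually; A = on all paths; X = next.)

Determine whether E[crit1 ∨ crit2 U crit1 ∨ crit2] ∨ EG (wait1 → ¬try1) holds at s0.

Satisfied

States satisfying crit1 ∨ crit2: {s0, s1, s2, s3, s5, s7}.
States satisfying E[crit1 ∨ crit2 U crit1 ∨ crit2]: {s0, s1, s2, s3, s5, s7}.
States satisfying wait1 → ¬try1: {s0, s1, s4, s5, s6, s7}.
States satisfying EG (wait1 → ¬try1): {s0, s1, s4, s5, s6, s7}.
States satisfying E[crit1 ∨ crit2 U crit1 ∨ crit2] ∨ EG (wait1 → ¬try1): {s0, s1, s2, s3, s4, s5, s6, s7}.
s0 ∈ Sat(E[crit1 ∨ crit2 U crit1 ∨ crit2] ∨ EG (wait1 → ¬try1)).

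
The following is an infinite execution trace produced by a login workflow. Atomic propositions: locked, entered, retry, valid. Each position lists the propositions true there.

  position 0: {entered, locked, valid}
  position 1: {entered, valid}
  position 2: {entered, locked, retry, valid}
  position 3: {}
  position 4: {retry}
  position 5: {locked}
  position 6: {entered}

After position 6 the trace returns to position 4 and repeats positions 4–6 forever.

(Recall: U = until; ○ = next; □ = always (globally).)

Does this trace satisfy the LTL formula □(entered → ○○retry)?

entered → ○○retry must hold at every position from 0 onward. It fails at position 1, so □(entered → ○○retry) is false.
Positions where entered holds: 0, 1, 2, 6.
Check ○○retry at each: 0→ok, 1→fails, 2→ok, 6→fails.

Violated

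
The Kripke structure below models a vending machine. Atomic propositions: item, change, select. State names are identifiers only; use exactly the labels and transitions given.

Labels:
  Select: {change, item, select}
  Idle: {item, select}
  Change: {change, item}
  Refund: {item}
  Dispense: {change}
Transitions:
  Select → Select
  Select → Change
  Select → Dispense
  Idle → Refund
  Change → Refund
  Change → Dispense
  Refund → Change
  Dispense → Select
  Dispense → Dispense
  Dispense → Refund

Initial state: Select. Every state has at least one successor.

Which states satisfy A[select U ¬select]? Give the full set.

{Idle, Change, Refund, Dispense}

States satisfying select: {Select, Idle}.
States satisfying ¬select: {Change, Refund, Dispense}.
States satisfying A[select U ¬select]: {Idle, Change, Refund, Dispense}.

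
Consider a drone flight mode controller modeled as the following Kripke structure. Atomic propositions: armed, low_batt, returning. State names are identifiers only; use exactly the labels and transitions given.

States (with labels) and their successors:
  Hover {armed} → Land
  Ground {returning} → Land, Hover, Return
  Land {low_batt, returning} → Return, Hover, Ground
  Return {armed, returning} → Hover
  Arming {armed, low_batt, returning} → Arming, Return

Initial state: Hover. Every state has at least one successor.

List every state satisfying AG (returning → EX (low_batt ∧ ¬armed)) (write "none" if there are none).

States satisfying returning → EX (low_batt ∧ ¬armed): {Hover, Ground}.
States satisfying AG (returning → EX (low_batt ∧ ¬armed)): ∅.

none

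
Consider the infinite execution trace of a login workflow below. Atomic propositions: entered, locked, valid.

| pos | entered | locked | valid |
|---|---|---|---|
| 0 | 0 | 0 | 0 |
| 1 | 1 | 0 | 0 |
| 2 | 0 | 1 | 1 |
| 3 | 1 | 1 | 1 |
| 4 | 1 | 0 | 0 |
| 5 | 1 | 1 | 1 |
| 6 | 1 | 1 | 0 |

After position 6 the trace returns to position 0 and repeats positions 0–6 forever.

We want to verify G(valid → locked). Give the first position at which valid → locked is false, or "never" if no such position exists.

valid → locked holds at every position 0..6, and those are all the positions the trace ever visits, so the invariant G(valid → locked) is never violated.

never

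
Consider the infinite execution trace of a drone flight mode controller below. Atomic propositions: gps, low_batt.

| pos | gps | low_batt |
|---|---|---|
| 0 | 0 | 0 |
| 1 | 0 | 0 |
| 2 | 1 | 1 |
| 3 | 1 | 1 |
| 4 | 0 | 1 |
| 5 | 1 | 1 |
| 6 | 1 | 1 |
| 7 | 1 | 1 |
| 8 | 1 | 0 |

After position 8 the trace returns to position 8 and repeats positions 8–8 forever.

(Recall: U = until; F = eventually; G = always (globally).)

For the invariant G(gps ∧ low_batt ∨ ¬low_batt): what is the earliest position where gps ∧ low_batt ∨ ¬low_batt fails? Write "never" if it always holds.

Check gps ∧ low_batt ∨ ¬low_batt at each position in order: 0 ✓, 1 ✓, 2 ✓, 3 ✓.
At position 4 the labels are {low_batt}, so gps ∧ low_batt ∨ ¬low_batt is false there. This is the first violation.

4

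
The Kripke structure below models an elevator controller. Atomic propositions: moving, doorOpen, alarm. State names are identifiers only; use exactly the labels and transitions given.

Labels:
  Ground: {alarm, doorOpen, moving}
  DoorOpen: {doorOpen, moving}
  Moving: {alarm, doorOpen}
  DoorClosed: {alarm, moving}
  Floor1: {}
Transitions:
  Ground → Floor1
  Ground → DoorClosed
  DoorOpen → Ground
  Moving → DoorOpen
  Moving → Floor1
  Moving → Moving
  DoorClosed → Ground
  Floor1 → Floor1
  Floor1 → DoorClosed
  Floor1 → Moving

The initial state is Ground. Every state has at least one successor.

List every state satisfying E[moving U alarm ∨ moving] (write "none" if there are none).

{Ground, DoorOpen, Moving, DoorClosed}

States satisfying moving: {Ground, DoorOpen, DoorClosed}.
States satisfying alarm ∨ moving: {Ground, DoorOpen, Moving, DoorClosed}.
States satisfying E[moving U alarm ∨ moving]: {Ground, DoorOpen, Moving, DoorClosed}.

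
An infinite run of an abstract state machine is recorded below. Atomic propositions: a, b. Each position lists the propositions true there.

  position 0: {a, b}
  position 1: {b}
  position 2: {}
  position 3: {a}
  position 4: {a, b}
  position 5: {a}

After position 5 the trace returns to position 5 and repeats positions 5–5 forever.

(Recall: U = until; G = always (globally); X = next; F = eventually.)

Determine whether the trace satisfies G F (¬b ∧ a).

Yes

F (¬b ∧ a) holds at every position 0..5, and those are all positions ever visited, so G F (¬b ∧ a) holds.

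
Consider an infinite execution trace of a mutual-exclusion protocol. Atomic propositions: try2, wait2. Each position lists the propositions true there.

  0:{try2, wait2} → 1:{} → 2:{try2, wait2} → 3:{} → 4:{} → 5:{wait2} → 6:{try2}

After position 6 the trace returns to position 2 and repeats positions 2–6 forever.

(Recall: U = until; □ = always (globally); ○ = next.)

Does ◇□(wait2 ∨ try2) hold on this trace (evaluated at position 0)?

□(wait2 ∨ try2) is false at every position 0..6, so it never becomes true and ◇□(wait2 ∨ try2) fails.

No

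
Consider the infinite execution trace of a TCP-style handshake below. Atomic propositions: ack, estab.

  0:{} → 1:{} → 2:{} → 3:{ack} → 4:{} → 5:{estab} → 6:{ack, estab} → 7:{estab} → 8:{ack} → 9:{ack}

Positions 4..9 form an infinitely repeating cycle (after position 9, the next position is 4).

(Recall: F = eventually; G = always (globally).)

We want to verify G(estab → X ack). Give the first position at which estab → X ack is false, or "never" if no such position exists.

6

Check estab → X ack at each position in order: 0 ✓, 1 ✓, 2 ✓, 3 ✓, 4 ✓, 5 ✓.
At position 6 the labels are {ack, estab} and the next position 7 has {estab}, so estab → X ack is false there. This is the first violation.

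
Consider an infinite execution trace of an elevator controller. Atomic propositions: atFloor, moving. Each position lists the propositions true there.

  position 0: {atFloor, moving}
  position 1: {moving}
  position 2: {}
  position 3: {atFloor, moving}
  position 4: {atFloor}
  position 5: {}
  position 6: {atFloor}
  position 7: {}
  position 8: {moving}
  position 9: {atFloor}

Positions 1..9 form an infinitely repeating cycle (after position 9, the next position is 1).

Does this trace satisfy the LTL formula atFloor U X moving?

Satisfied

Walking from position 0: X moving first holds at position 0, and atFloor holds at every earlier position along the way, so atFloor U X moving holds.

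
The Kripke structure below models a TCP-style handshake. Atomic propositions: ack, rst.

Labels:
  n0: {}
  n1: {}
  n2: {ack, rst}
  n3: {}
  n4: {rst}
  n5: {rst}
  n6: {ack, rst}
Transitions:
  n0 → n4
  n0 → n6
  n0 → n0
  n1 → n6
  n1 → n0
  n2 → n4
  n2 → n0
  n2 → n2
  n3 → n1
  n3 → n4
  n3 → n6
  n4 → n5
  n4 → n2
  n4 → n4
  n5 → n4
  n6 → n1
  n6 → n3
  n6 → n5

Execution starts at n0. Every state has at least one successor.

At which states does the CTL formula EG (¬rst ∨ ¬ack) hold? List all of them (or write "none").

States satisfying ¬rst ∨ ¬ack: {n0, n1, n3, n4, n5}.
States satisfying EG (¬rst ∨ ¬ack): {n0, n1, n3, n4, n5}.

{n0, n1, n3, n4, n5}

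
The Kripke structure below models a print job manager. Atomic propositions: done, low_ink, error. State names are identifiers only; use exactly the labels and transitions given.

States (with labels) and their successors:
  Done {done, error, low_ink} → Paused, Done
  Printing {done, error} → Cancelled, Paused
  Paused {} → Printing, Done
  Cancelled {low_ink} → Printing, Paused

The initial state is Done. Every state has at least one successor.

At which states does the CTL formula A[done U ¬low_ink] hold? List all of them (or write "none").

States satisfying done: {Done, Printing}.
States satisfying ¬low_ink: {Printing, Paused}.
States satisfying A[done U ¬low_ink]: {Printing, Paused}.

{Printing, Paused}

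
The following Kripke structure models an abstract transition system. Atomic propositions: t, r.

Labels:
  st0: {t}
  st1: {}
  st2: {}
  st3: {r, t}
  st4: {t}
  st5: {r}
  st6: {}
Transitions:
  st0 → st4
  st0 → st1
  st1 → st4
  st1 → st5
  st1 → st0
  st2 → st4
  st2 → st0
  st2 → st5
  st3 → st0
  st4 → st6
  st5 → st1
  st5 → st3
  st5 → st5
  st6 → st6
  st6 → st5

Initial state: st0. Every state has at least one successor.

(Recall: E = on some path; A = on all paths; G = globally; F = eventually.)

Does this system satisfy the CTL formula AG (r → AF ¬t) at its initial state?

Yes

States satisfying r → AF ¬t: {st0, st1, st2, st3, st4, st5, st6}.
States satisfying AG (r → AF ¬t): {st0, st1, st2, st3, st4, st5, st6}.
Every state reachable from st0 satisfies r → AF ¬t.
st0 ∈ Sat(AG (r → AF ¬t)).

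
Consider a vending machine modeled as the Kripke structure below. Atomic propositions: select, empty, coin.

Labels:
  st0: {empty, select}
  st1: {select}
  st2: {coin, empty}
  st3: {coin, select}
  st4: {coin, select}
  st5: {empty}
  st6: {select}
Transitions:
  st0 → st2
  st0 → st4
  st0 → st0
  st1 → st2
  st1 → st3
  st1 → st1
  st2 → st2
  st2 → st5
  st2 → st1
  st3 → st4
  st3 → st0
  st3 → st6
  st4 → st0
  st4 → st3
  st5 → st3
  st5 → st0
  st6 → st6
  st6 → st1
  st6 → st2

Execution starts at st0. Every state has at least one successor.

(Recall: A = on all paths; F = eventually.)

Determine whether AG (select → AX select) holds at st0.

States satisfying select → AX select: {st2, st3, st4, st5}.
States satisfying AG (select → AX select): ∅.
st0 is reachable from st0 and violates select → AX select, so AG fails at st0.
st0 ∉ Sat(AG (select → AX select)).

No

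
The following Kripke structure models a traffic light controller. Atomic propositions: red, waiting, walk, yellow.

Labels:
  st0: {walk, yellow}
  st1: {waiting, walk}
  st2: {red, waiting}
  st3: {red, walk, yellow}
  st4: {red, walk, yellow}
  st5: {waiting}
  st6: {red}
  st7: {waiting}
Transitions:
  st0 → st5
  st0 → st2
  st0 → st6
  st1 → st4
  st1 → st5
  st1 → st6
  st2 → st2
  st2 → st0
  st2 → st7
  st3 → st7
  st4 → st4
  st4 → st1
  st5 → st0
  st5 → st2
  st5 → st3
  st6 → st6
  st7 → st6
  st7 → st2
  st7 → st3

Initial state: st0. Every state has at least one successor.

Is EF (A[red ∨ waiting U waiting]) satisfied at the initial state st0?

States satisfying A[red ∨ waiting U waiting]: {st1, st2, st3, st5, st7}.
States satisfying EF (A[red ∨ waiting U waiting]): {st0, st1, st2, st3, st4, st5, st7}.
Some path from st0 reaches a state where A[red ∨ waiting U waiting] holds.
st0 ∈ Sat(EF (A[red ∨ waiting U waiting])).

Holds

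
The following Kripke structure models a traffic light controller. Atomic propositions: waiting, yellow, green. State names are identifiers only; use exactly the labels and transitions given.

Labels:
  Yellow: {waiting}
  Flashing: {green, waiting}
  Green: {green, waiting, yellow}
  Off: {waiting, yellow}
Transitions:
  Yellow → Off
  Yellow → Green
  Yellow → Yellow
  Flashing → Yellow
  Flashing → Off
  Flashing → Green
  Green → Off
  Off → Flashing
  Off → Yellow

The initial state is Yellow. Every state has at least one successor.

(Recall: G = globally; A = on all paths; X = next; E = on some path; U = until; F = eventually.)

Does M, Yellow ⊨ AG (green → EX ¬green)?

States satisfying green → EX ¬green: {Yellow, Flashing, Green, Off}.
States satisfying AG (green → EX ¬green): {Yellow, Flashing, Green, Off}.
Every state reachable from Yellow satisfies green → EX ¬green.
Yellow ∈ Sat(AG (green → EX ¬green)).

Holds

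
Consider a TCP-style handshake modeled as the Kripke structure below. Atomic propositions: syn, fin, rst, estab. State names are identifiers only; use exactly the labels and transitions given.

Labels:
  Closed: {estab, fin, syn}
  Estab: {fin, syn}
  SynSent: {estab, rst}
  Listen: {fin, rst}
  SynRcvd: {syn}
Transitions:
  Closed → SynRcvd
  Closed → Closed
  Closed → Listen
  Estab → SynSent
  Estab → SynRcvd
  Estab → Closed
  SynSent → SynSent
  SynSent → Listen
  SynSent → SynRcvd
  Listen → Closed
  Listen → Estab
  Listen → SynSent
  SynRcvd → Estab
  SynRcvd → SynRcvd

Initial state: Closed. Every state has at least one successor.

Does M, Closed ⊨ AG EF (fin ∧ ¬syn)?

States satisfying EF (fin ∧ ¬syn): {Closed, Estab, SynSent, Listen, SynRcvd}.
States satisfying AG EF (fin ∧ ¬syn): {Closed, Estab, SynSent, Listen, SynRcvd}.
Every state reachable from Closed satisfies EF (fin ∧ ¬syn).
Closed ∈ Sat(AG EF (fin ∧ ¬syn)).

Satisfied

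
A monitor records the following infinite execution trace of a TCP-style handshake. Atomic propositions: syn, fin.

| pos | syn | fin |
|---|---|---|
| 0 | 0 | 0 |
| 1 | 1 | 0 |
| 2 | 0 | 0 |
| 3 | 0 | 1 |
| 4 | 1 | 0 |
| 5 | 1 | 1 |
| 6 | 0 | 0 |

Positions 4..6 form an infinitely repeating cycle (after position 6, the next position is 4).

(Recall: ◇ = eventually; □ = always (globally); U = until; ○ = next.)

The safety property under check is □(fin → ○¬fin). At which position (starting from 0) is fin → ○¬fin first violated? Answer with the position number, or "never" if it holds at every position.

never

fin → ○¬fin holds at every position 0..6, and those are all the positions the trace ever visits, so the invariant □(fin → ○¬fin) is never violated.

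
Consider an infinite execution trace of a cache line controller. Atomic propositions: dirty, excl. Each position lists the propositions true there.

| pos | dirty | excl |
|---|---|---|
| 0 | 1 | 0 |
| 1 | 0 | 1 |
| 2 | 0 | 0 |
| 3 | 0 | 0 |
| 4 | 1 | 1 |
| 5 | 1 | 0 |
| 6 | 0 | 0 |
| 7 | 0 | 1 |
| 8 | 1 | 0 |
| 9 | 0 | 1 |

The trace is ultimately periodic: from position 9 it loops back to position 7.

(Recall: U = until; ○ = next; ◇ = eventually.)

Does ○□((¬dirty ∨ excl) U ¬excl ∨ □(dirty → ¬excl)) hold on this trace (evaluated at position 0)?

Yes

The position after 0 is 1; □((¬dirty ∨ excl) U ¬excl ∨ □(dirty → ¬excl)) is true there.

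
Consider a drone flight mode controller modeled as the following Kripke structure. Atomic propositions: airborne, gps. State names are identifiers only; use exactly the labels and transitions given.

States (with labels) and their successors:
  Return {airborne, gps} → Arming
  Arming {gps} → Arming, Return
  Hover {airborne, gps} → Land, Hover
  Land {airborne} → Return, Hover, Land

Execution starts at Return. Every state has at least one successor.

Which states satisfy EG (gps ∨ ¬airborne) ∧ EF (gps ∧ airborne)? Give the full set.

{Return, Arming, Hover}

States satisfying gps ∨ ¬airborne: {Return, Arming, Hover}.
States satisfying EG (gps ∨ ¬airborne): {Return, Arming, Hover}.
States satisfying gps ∧ airborne: {Return, Hover}.
States satisfying EF (gps ∧ airborne): {Return, Arming, Hover, Land}.
States satisfying EG (gps ∨ ¬airborne) ∧ EF (gps ∧ airborne): {Return, Arming, Hover}.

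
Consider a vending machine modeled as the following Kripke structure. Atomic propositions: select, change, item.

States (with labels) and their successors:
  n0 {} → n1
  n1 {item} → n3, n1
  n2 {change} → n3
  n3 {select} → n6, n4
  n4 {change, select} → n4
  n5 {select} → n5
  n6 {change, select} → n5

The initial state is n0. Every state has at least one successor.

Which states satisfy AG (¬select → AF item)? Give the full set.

{n0, n1, n3, n4, n5, n6}

States satisfying ¬select → AF item: {n0, n1, n3, n4, n5, n6}.
States satisfying AG (¬select → AF item): {n0, n1, n3, n4, n5, n6}.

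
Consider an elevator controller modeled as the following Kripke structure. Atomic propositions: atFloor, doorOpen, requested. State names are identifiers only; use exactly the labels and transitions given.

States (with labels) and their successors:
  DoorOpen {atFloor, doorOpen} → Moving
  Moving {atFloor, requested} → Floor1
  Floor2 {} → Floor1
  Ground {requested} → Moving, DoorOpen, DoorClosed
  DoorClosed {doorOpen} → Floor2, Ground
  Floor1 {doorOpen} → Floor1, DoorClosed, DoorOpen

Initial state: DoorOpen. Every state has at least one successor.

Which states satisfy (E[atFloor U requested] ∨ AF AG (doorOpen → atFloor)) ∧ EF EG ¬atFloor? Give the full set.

States satisfying atFloor: {DoorOpen, Moving}.
States satisfying requested: {Moving, Ground}.
States satisfying E[atFloor U requested]: {DoorOpen, Moving, Ground}.
States satisfying AG (doorOpen → atFloor): ∅.
States satisfying AF AG (doorOpen → atFloor): ∅.
States satisfying EG ¬atFloor: {Floor2, Ground, DoorClosed, Floor1}.
States satisfying EF EG ¬atFloor: {DoorOpen, Moving, Floor2, Ground, DoorClosed, Floor1}.
States satisfying (E[atFloor U requested] ∨ AF AG (doorOpen → atFloor)) ∧ EF EG ¬atFloor: {DoorOpen, Moving, Ground}.

{DoorOpen, Moving, Ground}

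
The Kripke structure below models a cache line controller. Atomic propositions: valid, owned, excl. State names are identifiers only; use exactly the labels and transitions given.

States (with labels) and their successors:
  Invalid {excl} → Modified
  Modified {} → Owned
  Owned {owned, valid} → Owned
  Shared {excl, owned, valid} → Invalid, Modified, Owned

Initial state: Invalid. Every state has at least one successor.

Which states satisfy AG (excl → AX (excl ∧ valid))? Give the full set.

{Modified, Owned}

States satisfying excl → AX (excl ∧ valid): {Modified, Owned}.
States satisfying AG (excl → AX (excl ∧ valid)): {Modified, Owned}.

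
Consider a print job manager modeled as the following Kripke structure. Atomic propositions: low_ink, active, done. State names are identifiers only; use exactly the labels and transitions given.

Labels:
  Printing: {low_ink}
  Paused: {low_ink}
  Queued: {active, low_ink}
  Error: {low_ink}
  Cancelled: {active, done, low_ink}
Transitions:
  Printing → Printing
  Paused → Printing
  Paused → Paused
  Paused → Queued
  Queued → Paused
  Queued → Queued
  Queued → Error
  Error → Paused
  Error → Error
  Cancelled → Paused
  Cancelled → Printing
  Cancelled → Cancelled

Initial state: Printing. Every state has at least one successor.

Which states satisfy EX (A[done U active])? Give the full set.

States satisfying A[done U active]: {Queued, Cancelled}.
States satisfying EX (A[done U active]): {Paused, Queued, Cancelled}.

{Paused, Queued, Cancelled}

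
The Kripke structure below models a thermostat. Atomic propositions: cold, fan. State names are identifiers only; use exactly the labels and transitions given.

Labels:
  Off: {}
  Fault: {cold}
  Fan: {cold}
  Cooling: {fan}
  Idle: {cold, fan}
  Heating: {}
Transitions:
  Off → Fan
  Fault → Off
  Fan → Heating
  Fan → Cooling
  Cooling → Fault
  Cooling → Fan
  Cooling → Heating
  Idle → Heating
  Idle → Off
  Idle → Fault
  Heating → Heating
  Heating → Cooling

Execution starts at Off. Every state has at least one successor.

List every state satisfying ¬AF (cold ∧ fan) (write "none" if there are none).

States satisfying cold ∧ fan: {Idle}.
States satisfying AF (cold ∧ fan): {Idle}.
States satisfying ¬AF (cold ∧ fan): {Off, Fault, Fan, Cooling, Heating}.

{Off, Fault, Fan, Cooling, Heating}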